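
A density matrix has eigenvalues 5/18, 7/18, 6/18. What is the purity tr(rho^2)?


tr(rho^2) = sum of eigenvalues squared
= (5/18)^2 + (7/18)^2 + (6/18)^2
= (25 + 49 + 36) / 324
= 110/324
= 0.3395

0.3395


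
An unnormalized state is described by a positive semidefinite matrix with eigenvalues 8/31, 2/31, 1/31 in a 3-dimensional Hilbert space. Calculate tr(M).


tr(M) = sum of eigenvalues
= 8/31 + 2/31 + 1/31
= 11/31
= 0.3548

0.3548


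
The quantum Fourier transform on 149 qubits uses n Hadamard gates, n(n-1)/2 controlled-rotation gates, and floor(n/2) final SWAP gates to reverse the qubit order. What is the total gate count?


Hadamard gates: 149
Controlled rotations: n*(n-1)/2 = 149*148/2 = 11026
SWAP gates: floor(n/2) = floor(149/2) = 74
Total = 149 + 11026 + 74
= 11249

11249


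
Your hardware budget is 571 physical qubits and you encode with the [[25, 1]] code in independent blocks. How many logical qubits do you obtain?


Each code block uses 25 physical qubits for 1 logical qubit(s).
Number of complete blocks = floor(571 / 25) = 22
Logical qubits = 22 * 1
= 22

22


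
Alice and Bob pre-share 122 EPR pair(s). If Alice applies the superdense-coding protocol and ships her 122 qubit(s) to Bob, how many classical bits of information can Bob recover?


Superdense coding allows 2 classical bits per shared entangled pair.
122 pair(s) -> 2 * 122 = 244 classical bits

244


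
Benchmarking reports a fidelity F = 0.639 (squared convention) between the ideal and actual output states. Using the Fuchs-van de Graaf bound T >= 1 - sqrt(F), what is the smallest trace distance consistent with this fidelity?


Fuchs-van de Graaf (squared-fidelity convention): 1 - sqrt(F) <= T <= sqrt(1 - F).
Lower bound: T >= 1 - sqrt(F)
sqrt(F) = sqrt(0.639) = 0.7994
T >= 1 - 0.7994
T >= 0.2006

0.2006


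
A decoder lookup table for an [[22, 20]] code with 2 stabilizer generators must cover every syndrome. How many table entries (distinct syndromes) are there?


Each stabilizer generator gives a binary (+1 or -1) measurement outcome.
With 2 independent generators:
Total syndromes = 2^2
= 4

4


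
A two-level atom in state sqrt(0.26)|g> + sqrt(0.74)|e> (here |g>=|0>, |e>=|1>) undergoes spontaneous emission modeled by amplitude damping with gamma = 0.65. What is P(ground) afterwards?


For amplitude damping with parameter gamma on state sqrt(a)|0> + sqrt(b)|1>:
alpha^2 = 0.26, beta^2 = 0.74
P(|0>) = alpha^2 + gamma * beta^2
= 0.26 + 0.65 * 0.74
= 0.26 + 0.4810
= 0.7410

0.7410


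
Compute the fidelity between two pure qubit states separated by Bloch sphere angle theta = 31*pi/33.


For states separated by angle theta on Bloch sphere:
F = cos^2(theta/2)
theta = 31*pi/33 = 2.9512
theta/2 = 1.4756
cos(theta/2) = 0.0951
F = 0.0090

0.0090


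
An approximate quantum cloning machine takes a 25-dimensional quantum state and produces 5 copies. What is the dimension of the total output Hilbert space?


Output space = H^(tensor 5) where dim(H) = 25
dim = 25^5
= 625 (after 2 factors)
= 15625 (after 3 factors)
= 390625 (after 4 factors)
= 9765625 (after 5 factors)
= 9765625

9765625


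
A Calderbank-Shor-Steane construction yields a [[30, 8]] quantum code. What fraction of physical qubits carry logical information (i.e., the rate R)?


Code rate R = k/n
= 8/30
= 0.2667

0.2667


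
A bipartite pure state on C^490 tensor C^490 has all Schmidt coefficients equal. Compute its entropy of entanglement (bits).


For a maximally entangled state in d x d:
S = log2(d) = log2(490)
= 8.9366

8.9366


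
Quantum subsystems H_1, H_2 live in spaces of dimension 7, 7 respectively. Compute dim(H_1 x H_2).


dim(H_1 x H_2) = 7 * 7
= 49

49


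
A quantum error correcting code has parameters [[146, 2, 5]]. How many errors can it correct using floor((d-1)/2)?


Code parameters: [[146, 2, 5]], distance d = 5.
Number of correctable errors = floor((d-1)/2)
= floor((5 - 1)/2)
= floor(4/2)
= 2

2


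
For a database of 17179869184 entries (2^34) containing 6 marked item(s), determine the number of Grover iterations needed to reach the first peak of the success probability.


After j Grover iterations the success probability is P(j) = sin^2((2j+1)*theta), where sin(theta) = sqrt(k/N).
N = 2^34 = 17179869184, k = 6
sin(theta) = sqrt(k/N) = 1.868812365e-05
theta = arcsin(sqrt(k/N)) = 1.868812365e-05 rad
P(j) reaches its first maximum when (2j+1)*theta is as close as possible to pi/2, i.e. j = round(pi/(4*theta) - 1/2).
pi/(4*theta) - 1/2 = 42026.0928
(For comparison, the common estimate pi/4 * sqrt(N/k) = 42026.5928; the exact maximiser is used here.)
Optimal iterations = 42026

42026


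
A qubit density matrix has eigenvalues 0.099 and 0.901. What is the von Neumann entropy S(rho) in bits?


S = -p*log2(p) - (1-p)*log2(1-p)
p = 0.0990, 1-p = 0.9010
= -0.0990 * log2(0.0990) - 0.9010 * log2(0.9010)
= -(-0.3303) - (-0.1355)
= 0.4658

0.4658


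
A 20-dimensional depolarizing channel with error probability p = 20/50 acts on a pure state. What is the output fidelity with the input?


F = (1-p) + p/d
= (1 - 0.4000) + 0.4000/20
= 0.6000 + 0.0200
= 0.6200

0.6200


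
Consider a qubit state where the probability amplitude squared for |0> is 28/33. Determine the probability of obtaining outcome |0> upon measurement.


|alpha|^2 = 28/33 = 0.8485
|beta|^2 = 1 - 28/33 = 5/33 = 0.1515
P(|0>) = |alpha|^2 = 0.8485

0.8485


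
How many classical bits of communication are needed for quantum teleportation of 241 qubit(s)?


Quantum teleportation requires 2 classical bits per qubit teleported.
241 qubit(s) -> 2 * 241 = 482 classical bits

482


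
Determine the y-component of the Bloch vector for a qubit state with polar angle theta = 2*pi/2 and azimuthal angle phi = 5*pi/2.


theta = 3.1416, phi = 7.8540
r_y = sin(theta)*sin(phi) = 0.0000 * 1.0000
r_y = 0.0000

0.0000


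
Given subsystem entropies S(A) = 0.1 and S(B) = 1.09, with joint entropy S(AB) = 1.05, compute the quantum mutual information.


I(A:B) = S(A) + S(B) - S(AB)
= 0.1 + 1.09 - 1.05
= 0.1400

0.1400


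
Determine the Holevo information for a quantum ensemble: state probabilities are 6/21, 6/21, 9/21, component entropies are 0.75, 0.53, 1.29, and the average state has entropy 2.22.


chi = S(rho) - sum_i p_i * S(rho_i)
Weighted entropy = 6/21 * 0.75 + 6/21 * 0.53 + 9/21 * 1.29
= 0.9186
chi = 2.22 - 0.9186
= 1.3014

1.3014


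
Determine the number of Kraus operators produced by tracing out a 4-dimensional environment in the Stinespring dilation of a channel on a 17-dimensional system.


Tracing out the environment in an orthonormal basis {|i>_E} gives Kraus operators K_i = <i|_E U |0>_E.
Number of Kraus operators = dim(H_env) = d_env
= 4

4


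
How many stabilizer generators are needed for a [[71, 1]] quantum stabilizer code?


For an [[n,k]] stabilizer code:
Number of stabilizer generators = n - k
= 71 - 1
= 70

70


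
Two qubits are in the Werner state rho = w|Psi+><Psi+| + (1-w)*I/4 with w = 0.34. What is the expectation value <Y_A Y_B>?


|Psi+> = (|01> + |10>)/sqrt(2)
For the pure Bell state, <Y_A Y_B> = +1 (Bell-state Pauli correlator).
The maximally-mixed part I/4 has tr(I/4 * P tensor P) = 0 for any traceless Pauli P.
So <Y_A Y_B>_rho = w * (+1) + (1 - w) * 0
= 0.34 * (+1)
= 0.3400

0.3400


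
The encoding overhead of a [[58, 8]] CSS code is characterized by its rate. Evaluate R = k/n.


Code rate R = k/n
= 8/58
= 0.1379

0.1379


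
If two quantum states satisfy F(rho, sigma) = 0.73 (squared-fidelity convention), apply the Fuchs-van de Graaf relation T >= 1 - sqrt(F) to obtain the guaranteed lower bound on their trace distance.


Fuchs-van de Graaf (squared-fidelity convention): 1 - sqrt(F) <= T <= sqrt(1 - F).
Lower bound: T >= 1 - sqrt(F)
sqrt(F) = sqrt(0.73) = 0.8544
T >= 1 - 0.8544
T >= 0.1456

0.1456


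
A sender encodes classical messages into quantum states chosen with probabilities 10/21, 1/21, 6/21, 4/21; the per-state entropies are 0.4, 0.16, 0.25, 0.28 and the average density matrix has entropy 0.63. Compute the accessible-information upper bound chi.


chi = S(rho) - sum_i p_i * S(rho_i)
Weighted entropy = 10/21 * 0.4 + 1/21 * 0.16 + 6/21 * 0.25 + 4/21 * 0.28
= 0.3229
chi = 0.63 - 0.3229
= 0.3071

0.3071


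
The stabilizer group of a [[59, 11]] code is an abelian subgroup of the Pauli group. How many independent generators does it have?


For an [[n,k]] stabilizer code:
Number of stabilizer generators = n - k
= 59 - 11
= 48

48


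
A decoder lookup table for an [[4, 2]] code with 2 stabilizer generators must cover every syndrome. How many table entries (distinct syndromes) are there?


Each stabilizer generator gives a binary (+1 or -1) measurement outcome.
With 2 independent generators:
Total syndromes = 2^2
= 4

4


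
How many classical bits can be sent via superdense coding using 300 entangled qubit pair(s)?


Superdense coding allows 2 classical bits per shared entangled pair.
300 pair(s) -> 2 * 300 = 600 classical bits

600


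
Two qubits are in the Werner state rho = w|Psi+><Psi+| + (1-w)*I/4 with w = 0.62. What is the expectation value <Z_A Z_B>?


|Psi+> = (|01> + |10>)/sqrt(2)
For the pure Bell state, <Z_A Z_B> = -1 (Bell-state Pauli correlator).
The maximally-mixed part I/4 has tr(I/4 * P tensor P) = 0 for any traceless Pauli P.
So <Z_A Z_B>_rho = w * (-1) + (1 - w) * 0
= 0.62 * (-1)
= -0.6200

-0.6200


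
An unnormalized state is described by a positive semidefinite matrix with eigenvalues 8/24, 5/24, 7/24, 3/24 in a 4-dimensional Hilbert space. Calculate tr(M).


tr(M) = sum of eigenvalues
= 8/24 + 5/24 + 7/24 + 3/24
= 23/24
= 0.9583

0.9583


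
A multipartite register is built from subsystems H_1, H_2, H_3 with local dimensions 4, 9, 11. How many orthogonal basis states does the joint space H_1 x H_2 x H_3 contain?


dim(H_1 x H_2 x H_3) = 4 * 9 * 11
= 36 * 11
= 396

396


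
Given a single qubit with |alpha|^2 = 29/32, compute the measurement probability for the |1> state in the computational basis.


|alpha|^2 = 29/32 = 0.9062
|beta|^2 = 1 - 29/32 = 3/32 = 0.0938
P(|1>) = |beta|^2 = 0.0938

0.0938


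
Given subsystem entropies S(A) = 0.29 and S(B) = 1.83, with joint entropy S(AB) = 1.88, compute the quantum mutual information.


I(A:B) = S(A) + S(B) - S(AB)
= 0.29 + 1.83 - 1.88
= 0.2400

0.2400


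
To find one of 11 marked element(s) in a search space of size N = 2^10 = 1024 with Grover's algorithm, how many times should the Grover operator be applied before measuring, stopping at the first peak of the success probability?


After j Grover iterations the success probability is P(j) = sin^2((2j+1)*theta), where sin(theta) = sqrt(k/N).
N = 2^10 = 1024, k = 11
sin(theta) = sqrt(k/N) = 0.1036445247
theta = arcsin(sqrt(k/N)) = 0.103830989 rad
P(j) reaches its first maximum when (2j+1)*theta is as close as possible to pi/2, i.e. j = round(pi/(4*theta) - 1/2).
pi/(4*theta) - 1/2 = 7.0642
(For comparison, the common estimate pi/4 * sqrt(N/k) = 7.5778; the exact maximiser is used here.)
Optimal iterations = 7

7


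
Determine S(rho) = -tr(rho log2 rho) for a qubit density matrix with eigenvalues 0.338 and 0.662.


S = -p*log2(p) - (1-p)*log2(1-p)
p = 0.3380, 1-p = 0.6620
= -0.3380 * log2(0.3380) - 0.6620 * log2(0.6620)
= -(-0.5289) - (-0.3940)
= 0.9229

0.9229


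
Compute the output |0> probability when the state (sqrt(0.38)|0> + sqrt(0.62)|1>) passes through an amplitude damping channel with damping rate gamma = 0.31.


For amplitude damping with parameter gamma on state sqrt(a)|0> + sqrt(b)|1>:
alpha^2 = 0.38, beta^2 = 0.62
P(|0>) = alpha^2 + gamma * beta^2
= 0.38 + 0.31 * 0.62
= 0.38 + 0.1922
= 0.5722

0.5722


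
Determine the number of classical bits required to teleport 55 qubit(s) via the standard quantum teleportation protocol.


Quantum teleportation requires 2 classical bits per qubit teleported.
55 qubit(s) -> 2 * 55 = 110 classical bits

110


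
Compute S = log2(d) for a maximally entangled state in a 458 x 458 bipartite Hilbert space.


For a maximally entangled state in d x d:
S = log2(d) = log2(458)
= 8.8392

8.8392


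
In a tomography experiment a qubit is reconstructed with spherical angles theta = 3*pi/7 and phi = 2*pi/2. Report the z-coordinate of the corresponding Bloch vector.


theta = 1.3464, phi = 3.1416
r_z = cos(theta) = 0.2225

0.2225


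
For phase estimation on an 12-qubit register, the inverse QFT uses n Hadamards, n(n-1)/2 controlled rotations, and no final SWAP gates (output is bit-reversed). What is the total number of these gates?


Hadamard gates: 12
Controlled rotations: n*(n-1)/2 = 12*11/2 = 66
SWAP gates: 0 (omitted)
Total = 12 + 66
= 78

78


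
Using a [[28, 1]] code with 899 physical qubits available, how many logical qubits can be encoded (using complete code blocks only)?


Each code block uses 28 physical qubits for 1 logical qubit(s).
Number of complete blocks = floor(899 / 28) = 32
Logical qubits = 32 * 1
= 32

32


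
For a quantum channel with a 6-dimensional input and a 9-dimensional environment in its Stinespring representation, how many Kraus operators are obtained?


Tracing out the environment in an orthonormal basis {|i>_E} gives Kraus operators K_i = <i|_E U |0>_E.
Number of Kraus operators = dim(H_env) = d_env
= 9

9


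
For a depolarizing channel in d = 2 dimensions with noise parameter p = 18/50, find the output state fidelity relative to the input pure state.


F = (1-p) + p/d
= (1 - 0.3600) + 0.3600/2
= 0.6400 + 0.1800
= 0.8200

0.8200


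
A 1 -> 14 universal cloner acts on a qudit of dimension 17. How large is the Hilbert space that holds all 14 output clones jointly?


Output space = H^(tensor 14) where dim(H) = 17
dim = 17^14
= 289 (after 2 factors)
= 4913 (after 3 factors)
= 83521 (after 4 factors)
= 1419857 (after 5 factors)
= 24137569 (after 6 factors)
= 410338673 (after 7 factors)
= 6975757441 (after 8 factors)
= 118587876497 (after 9 factors)
= 2015993900449 (after 10 factors)
= 34271896307633 (after 11 factors)
= 582622237229761 (after 12 factors)
= 9904578032905937 (after 13 factors)
= 168377826559400929 (after 14 factors)
= 168377826559400929

168377826559400929


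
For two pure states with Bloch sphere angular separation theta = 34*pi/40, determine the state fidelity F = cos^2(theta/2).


For states separated by angle theta on Bloch sphere:
F = cos^2(theta/2)
theta = 34*pi/40 = 2.6704
theta/2 = 1.3352
cos(theta/2) = 0.2334
F = 0.0545

0.0545


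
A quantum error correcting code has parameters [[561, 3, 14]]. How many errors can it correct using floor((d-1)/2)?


Code parameters: [[561, 3, 14]], distance d = 14.
Number of correctable errors = floor((d-1)/2)
= floor((14 - 1)/2)
= floor(13/2)
= 6

6


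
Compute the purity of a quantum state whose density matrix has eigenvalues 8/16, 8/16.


tr(rho^2) = sum of eigenvalues squared
= (8/16)^2 + (8/16)^2
= (64 + 64) / 256
= 128/256
= 0.5000

0.5000


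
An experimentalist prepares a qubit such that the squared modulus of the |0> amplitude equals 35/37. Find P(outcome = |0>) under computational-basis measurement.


|alpha|^2 = 35/37 = 0.9459
|beta|^2 = 1 - 35/37 = 2/37 = 0.0541
P(|0>) = |alpha|^2 = 0.9459

0.9459


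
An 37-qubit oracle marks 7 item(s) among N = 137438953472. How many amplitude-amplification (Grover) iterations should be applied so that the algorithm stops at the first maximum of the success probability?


After j Grover iterations the success probability is P(j) = sin^2((2j+1)*theta), where sin(theta) = sqrt(k/N).
N = 2^37 = 137438953472, k = 7
sin(theta) = sqrt(k/N) = 7.136645101e-06
theta = arcsin(sqrt(k/N)) = 7.136645101e-06 rad
P(j) reaches its first maximum when (2j+1)*theta is as close as possible to pi/2, i.e. j = round(pi/(4*theta) - 1/2).
pi/(4*theta) - 1/2 = 110050.9531
(For comparison, the common estimate pi/4 * sqrt(N/k) = 110051.4531; the exact maximiser is used here.)
Optimal iterations = 110051

110051


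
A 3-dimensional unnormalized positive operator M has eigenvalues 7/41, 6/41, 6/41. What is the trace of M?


tr(M) = sum of eigenvalues
= 7/41 + 6/41 + 6/41
= 19/41
= 0.4634

0.4634


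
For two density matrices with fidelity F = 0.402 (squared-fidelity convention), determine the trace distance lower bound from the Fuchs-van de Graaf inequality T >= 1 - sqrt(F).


Fuchs-van de Graaf (squared-fidelity convention): 1 - sqrt(F) <= T <= sqrt(1 - F).
Lower bound: T >= 1 - sqrt(F)
sqrt(F) = sqrt(0.402) = 0.6340
T >= 1 - 0.6340
T >= 0.3660

0.3660


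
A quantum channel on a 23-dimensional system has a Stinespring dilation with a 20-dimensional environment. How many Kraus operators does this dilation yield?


Tracing out the environment in an orthonormal basis {|i>_E} gives Kraus operators K_i = <i|_E U |0>_E.
Number of Kraus operators = dim(H_env) = d_env
= 20

20


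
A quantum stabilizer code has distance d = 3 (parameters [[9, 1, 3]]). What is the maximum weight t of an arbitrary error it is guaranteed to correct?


Code parameters: [[9, 1, 3]], distance d = 3.
Number of correctable errors = floor((d-1)/2)
= floor((3 - 1)/2)
= floor(2/2)
= 1

1


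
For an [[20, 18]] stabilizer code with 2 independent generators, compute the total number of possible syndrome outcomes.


Each stabilizer generator gives a binary (+1 or -1) measurement outcome.
With 2 independent generators:
Total syndromes = 2^2
= 4

4


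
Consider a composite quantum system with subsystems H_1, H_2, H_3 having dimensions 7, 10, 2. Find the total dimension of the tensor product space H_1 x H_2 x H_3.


dim(H_1 x H_2 x H_3) = 7 * 10 * 2
= 70 * 2
= 140

140


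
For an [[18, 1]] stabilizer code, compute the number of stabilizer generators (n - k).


For an [[n,k]] stabilizer code:
Number of stabilizer generators = n - k
= 18 - 1
= 17

17


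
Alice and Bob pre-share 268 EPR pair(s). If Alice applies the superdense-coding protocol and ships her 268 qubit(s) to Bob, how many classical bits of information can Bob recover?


Superdense coding allows 2 classical bits per shared entangled pair.
268 pair(s) -> 2 * 268 = 536 classical bits

536


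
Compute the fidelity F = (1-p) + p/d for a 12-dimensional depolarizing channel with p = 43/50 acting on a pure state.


F = (1-p) + p/d
= (1 - 0.8600) + 0.8600/12
= 0.1400 + 0.0717
= 0.2117

0.2117


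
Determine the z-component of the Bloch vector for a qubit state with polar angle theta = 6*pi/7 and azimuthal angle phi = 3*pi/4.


theta = 2.6928, phi = 2.3562
r_z = cos(theta) = -0.9010

-0.9010


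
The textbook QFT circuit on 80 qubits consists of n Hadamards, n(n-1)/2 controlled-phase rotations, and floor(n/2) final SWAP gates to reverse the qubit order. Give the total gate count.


Hadamard gates: 80
Controlled rotations: n*(n-1)/2 = 80*79/2 = 3160
SWAP gates: floor(n/2) = floor(80/2) = 40
Total = 80 + 3160 + 40
= 3280

3280


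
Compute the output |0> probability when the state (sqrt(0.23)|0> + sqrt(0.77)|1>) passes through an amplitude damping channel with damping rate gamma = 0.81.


For amplitude damping with parameter gamma on state sqrt(a)|0> + sqrt(b)|1>:
alpha^2 = 0.23, beta^2 = 0.77
P(|0>) = alpha^2 + gamma * beta^2
= 0.23 + 0.81 * 0.77
= 0.23 + 0.6237
= 0.8537

0.8537


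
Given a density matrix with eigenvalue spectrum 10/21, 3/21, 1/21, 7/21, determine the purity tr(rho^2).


tr(rho^2) = sum of eigenvalues squared
= (10/21)^2 + (3/21)^2 + (1/21)^2 + (7/21)^2
= (100 + 9 + 1 + 49) / 441
= 159/441
= 0.3605

0.3605


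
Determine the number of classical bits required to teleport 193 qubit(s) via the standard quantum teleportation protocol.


Quantum teleportation requires 2 classical bits per qubit teleported.
193 qubit(s) -> 2 * 193 = 386 classical bits

386


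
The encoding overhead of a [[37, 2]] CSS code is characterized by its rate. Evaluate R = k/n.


Code rate R = k/n
= 2/37
= 0.0541

0.0541


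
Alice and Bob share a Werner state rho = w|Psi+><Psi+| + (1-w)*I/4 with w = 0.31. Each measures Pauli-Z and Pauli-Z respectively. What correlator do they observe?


|Psi+> = (|01> + |10>)/sqrt(2)
For the pure Bell state, <Z_A Z_B> = -1 (Bell-state Pauli correlator).
The maximally-mixed part I/4 has tr(I/4 * P tensor P) = 0 for any traceless Pauli P.
So <Z_A Z_B>_rho = w * (-1) + (1 - w) * 0
= 0.31 * (-1)
= -0.3100

-0.3100


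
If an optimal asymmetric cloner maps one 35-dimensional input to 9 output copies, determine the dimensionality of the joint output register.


Output space = H^(tensor 9) where dim(H) = 35
dim = 35^9
= 1225 (after 2 factors)
= 42875 (after 3 factors)
= 1500625 (after 4 factors)
= 52521875 (after 5 factors)
= 1838265625 (after 6 factors)
= 64339296875 (after 7 factors)
= 2251875390625 (after 8 factors)
= 78815638671875 (after 9 factors)
= 78815638671875

78815638671875


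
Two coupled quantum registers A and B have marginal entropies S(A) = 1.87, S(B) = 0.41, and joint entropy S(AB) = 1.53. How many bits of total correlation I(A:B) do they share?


I(A:B) = S(A) + S(B) - S(AB)
= 1.87 + 0.41 - 1.53
= 0.7500

0.7500


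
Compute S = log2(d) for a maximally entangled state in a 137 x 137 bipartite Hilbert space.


For a maximally entangled state in d x d:
S = log2(d) = log2(137)
= 7.0980

7.0980


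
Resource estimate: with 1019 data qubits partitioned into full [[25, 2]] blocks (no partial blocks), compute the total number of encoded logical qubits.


Each code block uses 25 physical qubits for 2 logical qubit(s).
Number of complete blocks = floor(1019 / 25) = 40
Logical qubits = 40 * 2
= 80

80


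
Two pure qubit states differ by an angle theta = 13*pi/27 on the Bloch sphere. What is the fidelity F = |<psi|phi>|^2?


For states separated by angle theta on Bloch sphere:
F = cos^2(theta/2)
theta = 13*pi/27 = 1.5126
theta/2 = 0.7563
cos(theta/2) = 0.7274
F = 0.5291

0.5291


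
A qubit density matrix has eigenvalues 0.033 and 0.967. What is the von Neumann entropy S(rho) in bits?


S = -p*log2(p) - (1-p)*log2(1-p)
p = 0.0330, 1-p = 0.9670
= -0.0330 * log2(0.0330) - 0.9670 * log2(0.9670)
= -(-0.1624) - (-0.0468)
= 0.2092

0.2092


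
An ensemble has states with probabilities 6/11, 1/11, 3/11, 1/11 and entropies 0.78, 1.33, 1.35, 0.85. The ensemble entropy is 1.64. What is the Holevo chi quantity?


chi = S(rho) - sum_i p_i * S(rho_i)
Weighted entropy = 6/11 * 0.78 + 1/11 * 1.33 + 3/11 * 1.35 + 1/11 * 0.85
= 0.9918
chi = 1.64 - 0.9918
= 0.6482

0.6482


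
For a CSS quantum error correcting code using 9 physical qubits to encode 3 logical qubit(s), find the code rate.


Code rate R = k/n
= 3/9
= 0.3333

0.3333


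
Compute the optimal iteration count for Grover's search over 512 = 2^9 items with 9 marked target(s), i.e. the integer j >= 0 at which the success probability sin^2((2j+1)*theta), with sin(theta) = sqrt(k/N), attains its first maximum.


After j Grover iterations the success probability is P(j) = sin^2((2j+1)*theta), where sin(theta) = sqrt(k/N).
N = 2^9 = 512, k = 9
sin(theta) = sqrt(k/N) = 0.1325825215
theta = arcsin(sqrt(k/N)) = 0.1329740519 rad
P(j) reaches its first maximum when (2j+1)*theta is as close as possible to pi/2, i.e. j = round(pi/(4*theta) - 1/2).
pi/(4*theta) - 1/2 = 5.4064
(For comparison, the common estimate pi/4 * sqrt(N/k) = 5.9238; the exact maximiser is used here.)
Optimal iterations = 5

5


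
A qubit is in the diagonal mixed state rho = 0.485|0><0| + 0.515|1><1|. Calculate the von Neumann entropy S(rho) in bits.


S = -p*log2(p) - (1-p)*log2(1-p)
p = 0.4850, 1-p = 0.5150
= -0.4850 * log2(0.4850) - 0.5150 * log2(0.5150)
= -(-0.5063) - (-0.4930)
= 0.9994

0.9994


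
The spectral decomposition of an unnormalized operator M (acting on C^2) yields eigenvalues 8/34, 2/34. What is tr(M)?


tr(M) = sum of eigenvalues
= 8/34 + 2/34
= 10/34
= 0.2941

0.2941


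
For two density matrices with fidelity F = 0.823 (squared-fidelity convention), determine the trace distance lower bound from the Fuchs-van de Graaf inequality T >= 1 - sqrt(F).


Fuchs-van de Graaf (squared-fidelity convention): 1 - sqrt(F) <= T <= sqrt(1 - F).
Lower bound: T >= 1 - sqrt(F)
sqrt(F) = sqrt(0.823) = 0.9072
T >= 1 - 0.9072
T >= 0.0928

0.0928


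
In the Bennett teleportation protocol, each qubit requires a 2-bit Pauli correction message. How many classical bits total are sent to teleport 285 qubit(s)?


Quantum teleportation requires 2 classical bits per qubit teleported.
285 qubit(s) -> 2 * 285 = 570 classical bits

570


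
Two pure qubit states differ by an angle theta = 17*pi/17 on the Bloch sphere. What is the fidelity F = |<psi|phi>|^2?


For states separated by angle theta on Bloch sphere:
F = cos^2(theta/2)
theta = 17*pi/17 = 3.1416
theta/2 = 1.5708
cos(theta/2) = 0.0000
F = 0.0000

0.0000


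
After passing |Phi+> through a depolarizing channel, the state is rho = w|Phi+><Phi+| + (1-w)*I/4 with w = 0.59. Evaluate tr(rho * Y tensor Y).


|Phi+> = (|00> + |11>)/sqrt(2)
For the pure Bell state, <Y_A Y_B> = -1 (Bell-state Pauli correlator).
The maximally-mixed part I/4 has tr(I/4 * P tensor P) = 0 for any traceless Pauli P.
So <Y_A Y_B>_rho = w * (-1) + (1 - w) * 0
= 0.59 * (-1)
= -0.5900

-0.5900


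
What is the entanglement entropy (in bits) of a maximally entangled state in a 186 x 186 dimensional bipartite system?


For a maximally entangled state in d x d:
S = log2(d) = log2(186)
= 7.5392

7.5392


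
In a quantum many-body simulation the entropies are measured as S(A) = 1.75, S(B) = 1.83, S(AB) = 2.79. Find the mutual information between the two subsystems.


I(A:B) = S(A) + S(B) - S(AB)
= 1.75 + 1.83 - 2.79
= 0.7900

0.7900


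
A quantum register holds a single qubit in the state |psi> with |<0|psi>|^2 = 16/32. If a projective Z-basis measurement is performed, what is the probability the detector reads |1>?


|alpha|^2 = 16/32 = 0.5000
|beta|^2 = 1 - 16/32 = 16/32 = 0.5000
P(|1>) = |beta|^2 = 0.5000

0.5000


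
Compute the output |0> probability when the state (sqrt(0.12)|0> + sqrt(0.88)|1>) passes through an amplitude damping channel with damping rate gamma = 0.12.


For amplitude damping with parameter gamma on state sqrt(a)|0> + sqrt(b)|1>:
alpha^2 = 0.12, beta^2 = 0.88
P(|0>) = alpha^2 + gamma * beta^2
= 0.12 + 0.12 * 0.88
= 0.12 + 0.1056
= 0.2256

0.2256


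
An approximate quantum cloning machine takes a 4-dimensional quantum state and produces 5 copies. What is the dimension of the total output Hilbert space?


Output space = H^(tensor 5) where dim(H) = 4
dim = 4^5
= 16 (after 2 factors)
= 64 (after 3 factors)
= 256 (after 4 factors)
= 1024 (after 5 factors)
= 1024

1024


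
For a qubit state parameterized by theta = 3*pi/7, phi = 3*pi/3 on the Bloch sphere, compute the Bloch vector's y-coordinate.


theta = 1.3464, phi = 3.1416
r_y = sin(theta)*sin(phi) = 0.9749 * 0.0000
r_y = 0.0000

0.0000


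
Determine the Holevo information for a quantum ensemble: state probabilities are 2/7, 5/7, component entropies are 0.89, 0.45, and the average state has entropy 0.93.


chi = S(rho) - sum_i p_i * S(rho_i)
Weighted entropy = 2/7 * 0.89 + 5/7 * 0.45
= 0.5757
chi = 0.93 - 0.5757
= 0.3543

0.3543


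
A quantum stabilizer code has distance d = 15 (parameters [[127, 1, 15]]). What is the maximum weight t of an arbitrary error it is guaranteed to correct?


Code parameters: [[127, 1, 15]], distance d = 15.
Number of correctable errors = floor((d-1)/2)
= floor((15 - 1)/2)
= floor(14/2)
= 7

7


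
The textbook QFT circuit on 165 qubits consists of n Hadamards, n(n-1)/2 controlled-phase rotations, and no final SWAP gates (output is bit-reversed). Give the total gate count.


Hadamard gates: 165
Controlled rotations: n*(n-1)/2 = 165*164/2 = 13530
SWAP gates: 0 (omitted)
Total = 165 + 13530
= 13695

13695


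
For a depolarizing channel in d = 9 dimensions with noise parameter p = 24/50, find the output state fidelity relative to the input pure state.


F = (1-p) + p/d
= (1 - 0.4800) + 0.4800/9
= 0.5200 + 0.0533
= 0.5733

0.5733


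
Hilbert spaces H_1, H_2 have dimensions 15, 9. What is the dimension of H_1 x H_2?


dim(H_1 x H_2) = 15 * 9
= 135

135


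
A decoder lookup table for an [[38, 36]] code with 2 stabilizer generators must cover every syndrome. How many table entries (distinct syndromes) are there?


Each stabilizer generator gives a binary (+1 or -1) measurement outcome.
With 2 independent generators:
Total syndromes = 2^2
= 4

4


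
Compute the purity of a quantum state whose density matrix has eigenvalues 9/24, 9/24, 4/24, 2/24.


tr(rho^2) = sum of eigenvalues squared
= (9/24)^2 + (9/24)^2 + (4/24)^2 + (2/24)^2
= (81 + 81 + 16 + 4) / 576
= 182/576
= 0.3160

0.3160


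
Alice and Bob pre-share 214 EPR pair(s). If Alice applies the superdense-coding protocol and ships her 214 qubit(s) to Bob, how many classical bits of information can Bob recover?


Superdense coding allows 2 classical bits per shared entangled pair.
214 pair(s) -> 2 * 214 = 428 classical bits

428


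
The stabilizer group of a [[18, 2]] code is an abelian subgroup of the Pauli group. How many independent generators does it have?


For an [[n,k]] stabilizer code:
Number of stabilizer generators = n - k
= 18 - 2
= 16

16


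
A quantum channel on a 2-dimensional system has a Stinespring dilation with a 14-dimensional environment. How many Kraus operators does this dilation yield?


Tracing out the environment in an orthonormal basis {|i>_E} gives Kraus operators K_i = <i|_E U |0>_E.
Number of Kraus operators = dim(H_env) = d_env
= 14

14


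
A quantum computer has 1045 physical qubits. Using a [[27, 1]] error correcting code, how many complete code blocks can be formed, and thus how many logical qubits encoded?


Each code block uses 27 physical qubits for 1 logical qubit(s).
Number of complete blocks = floor(1045 / 27) = 38
Logical qubits = 38 * 1
= 38

38


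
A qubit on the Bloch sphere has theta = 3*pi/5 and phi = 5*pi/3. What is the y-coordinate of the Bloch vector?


theta = 1.8850, phi = 5.2360
r_y = sin(theta)*sin(phi) = 0.9511 * -0.8660
r_y = -0.8236

-0.8236


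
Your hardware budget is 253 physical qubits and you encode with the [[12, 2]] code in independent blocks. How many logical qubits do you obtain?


Each code block uses 12 physical qubits for 2 logical qubit(s).
Number of complete blocks = floor(253 / 12) = 21
Logical qubits = 21 * 2
= 42

42


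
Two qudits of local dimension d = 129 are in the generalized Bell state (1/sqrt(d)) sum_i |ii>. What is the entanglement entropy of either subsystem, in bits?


For a maximally entangled state in d x d:
S = log2(d) = log2(129)
= 7.0112

7.0112


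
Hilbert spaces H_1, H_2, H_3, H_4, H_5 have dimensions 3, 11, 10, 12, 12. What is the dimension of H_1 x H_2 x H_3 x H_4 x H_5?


dim(H_1 x H_2 x H_3 x H_4 x H_5) = 3 * 11 * 10 * 12 * 12
= 33 * 10 * 12 * 12
= 330 * 12 * 12
= 3960 * 12
= 47520

47520


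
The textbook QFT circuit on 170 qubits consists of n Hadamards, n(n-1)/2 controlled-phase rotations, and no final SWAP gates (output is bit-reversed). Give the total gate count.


Hadamard gates: 170
Controlled rotations: n*(n-1)/2 = 170*169/2 = 14365
SWAP gates: 0 (omitted)
Total = 170 + 14365
= 14535

14535


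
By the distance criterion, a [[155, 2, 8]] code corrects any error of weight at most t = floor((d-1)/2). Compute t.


Code parameters: [[155, 2, 8]], distance d = 8.
Number of correctable errors = floor((d-1)/2)
= floor((8 - 1)/2)
= floor(7/2)
= 3

3


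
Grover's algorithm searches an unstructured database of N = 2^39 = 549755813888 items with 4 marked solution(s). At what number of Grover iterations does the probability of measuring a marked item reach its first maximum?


After j Grover iterations the success probability is P(j) = sin^2((2j+1)*theta), where sin(theta) = sqrt(k/N).
N = 2^39 = 549755813888, k = 4
sin(theta) = sqrt(k/N) = 2.697398305e-06
theta = arcsin(sqrt(k/N)) = 2.697398305e-06 rad
P(j) reaches its first maximum when (2j+1)*theta is as close as possible to pi/2, i.e. j = round(pi/(4*theta) - 1/2).
pi/(4*theta) - 1/2 = 291168.2762
(For comparison, the common estimate pi/4 * sqrt(N/k) = 291168.7762; the exact maximiser is used here.)
Optimal iterations = 291168

291168


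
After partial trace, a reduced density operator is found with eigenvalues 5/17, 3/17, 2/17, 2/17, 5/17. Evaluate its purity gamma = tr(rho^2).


tr(rho^2) = sum of eigenvalues squared
= (5/17)^2 + (3/17)^2 + (2/17)^2 + (2/17)^2 + (5/17)^2
= (25 + 9 + 4 + 4 + 25) / 289
= 67/289
= 0.2318

0.2318


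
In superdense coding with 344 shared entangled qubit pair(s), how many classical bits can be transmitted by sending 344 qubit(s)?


Superdense coding allows 2 classical bits per shared entangled pair.
344 pair(s) -> 2 * 344 = 688 classical bits

688


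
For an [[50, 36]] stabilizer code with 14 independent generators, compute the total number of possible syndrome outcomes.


Each stabilizer generator gives a binary (+1 or -1) measurement outcome.
With 14 independent generators:
Total syndromes = 2^14
= 16384

16384


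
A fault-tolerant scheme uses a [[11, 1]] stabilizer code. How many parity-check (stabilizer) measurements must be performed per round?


For an [[n,k]] stabilizer code:
Number of stabilizer generators = n - k
= 11 - 1
= 10

10


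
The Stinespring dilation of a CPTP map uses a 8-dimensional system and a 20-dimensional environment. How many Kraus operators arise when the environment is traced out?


Tracing out the environment in an orthonormal basis {|i>_E} gives Kraus operators K_i = <i|_E U |0>_E.
Number of Kraus operators = dim(H_env) = d_env
= 20

20


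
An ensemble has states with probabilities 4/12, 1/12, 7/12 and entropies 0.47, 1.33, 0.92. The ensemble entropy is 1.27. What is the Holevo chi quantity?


chi = S(rho) - sum_i p_i * S(rho_i)
Weighted entropy = 4/12 * 0.47 + 1/12 * 1.33 + 7/12 * 0.92
= 0.8042
chi = 1.27 - 0.8042
= 0.4658

0.4658


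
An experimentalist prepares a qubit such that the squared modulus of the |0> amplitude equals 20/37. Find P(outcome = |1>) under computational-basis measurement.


|alpha|^2 = 20/37 = 0.5405
|beta|^2 = 1 - 20/37 = 17/37 = 0.4595
P(|1>) = |beta|^2 = 0.4595

0.4595


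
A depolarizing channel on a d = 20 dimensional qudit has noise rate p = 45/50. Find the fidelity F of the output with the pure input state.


F = (1-p) + p/d
= (1 - 0.9000) + 0.9000/20
= 0.1000 + 0.0450
= 0.1450

0.1450


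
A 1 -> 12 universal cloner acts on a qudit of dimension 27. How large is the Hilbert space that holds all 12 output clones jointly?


Output space = H^(tensor 12) where dim(H) = 27
dim = 27^12
= 729 (after 2 factors)
= 19683 (after 3 factors)
= 531441 (after 4 factors)
= 14348907 (after 5 factors)
= 387420489 (after 6 factors)
= 10460353203 (after 7 factors)
= 282429536481 (after 8 factors)
= 7625597484987 (after 9 factors)
= 205891132094649 (after 10 factors)
= 5559060566555523 (after 11 factors)
= 150094635296999121 (after 12 factors)
= 150094635296999121

150094635296999121


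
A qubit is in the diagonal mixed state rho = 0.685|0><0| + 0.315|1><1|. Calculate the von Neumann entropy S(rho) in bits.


S = -p*log2(p) - (1-p)*log2(1-p)
p = 0.6850, 1-p = 0.3150
= -0.6850 * log2(0.6850) - 0.3150 * log2(0.3150)
= -(-0.3739) - (-0.5250)
= 0.8989

0.8989


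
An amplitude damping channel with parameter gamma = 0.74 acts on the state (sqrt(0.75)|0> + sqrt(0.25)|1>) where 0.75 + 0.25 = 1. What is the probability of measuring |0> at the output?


For amplitude damping with parameter gamma on state sqrt(a)|0> + sqrt(b)|1>:
alpha^2 = 0.75, beta^2 = 0.25
P(|0>) = alpha^2 + gamma * beta^2
= 0.75 + 0.74 * 0.25
= 0.75 + 0.1850
= 0.9350

0.9350


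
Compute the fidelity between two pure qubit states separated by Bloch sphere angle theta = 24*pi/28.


For states separated by angle theta on Bloch sphere:
F = cos^2(theta/2)
theta = 24*pi/28 = 2.6928
theta/2 = 1.3464
cos(theta/2) = 0.2225
F = 0.0495

0.0495


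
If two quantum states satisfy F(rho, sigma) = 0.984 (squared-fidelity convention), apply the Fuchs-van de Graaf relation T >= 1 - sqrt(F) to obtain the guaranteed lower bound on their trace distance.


Fuchs-van de Graaf (squared-fidelity convention): 1 - sqrt(F) <= T <= sqrt(1 - F).
Lower bound: T >= 1 - sqrt(F)
sqrt(F) = sqrt(0.984) = 0.9920
T >= 1 - 0.9920
T >= 0.0080

0.0080


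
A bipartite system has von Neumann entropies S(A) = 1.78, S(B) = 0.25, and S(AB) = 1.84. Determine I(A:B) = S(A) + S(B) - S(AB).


I(A:B) = S(A) + S(B) - S(AB)
= 1.78 + 0.25 - 1.84
= 0.1900

0.1900


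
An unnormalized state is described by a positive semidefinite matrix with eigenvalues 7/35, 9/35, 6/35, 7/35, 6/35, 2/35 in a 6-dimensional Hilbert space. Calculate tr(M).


tr(M) = sum of eigenvalues
= 7/35 + 9/35 + 6/35 + 7/35 + 6/35 + 2/35
= 37/35
= 1.0571

1.0571


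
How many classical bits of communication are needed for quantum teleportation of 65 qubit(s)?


Quantum teleportation requires 2 classical bits per qubit teleported.
65 qubit(s) -> 2 * 65 = 130 classical bits

130


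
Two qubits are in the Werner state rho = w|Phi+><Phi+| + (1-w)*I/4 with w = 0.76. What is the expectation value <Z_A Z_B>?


|Phi+> = (|00> + |11>)/sqrt(2)
For the pure Bell state, <Z_A Z_B> = +1 (Bell-state Pauli correlator).
The maximally-mixed part I/4 has tr(I/4 * P tensor P) = 0 for any traceless Pauli P.
So <Z_A Z_B>_rho = w * (+1) + (1 - w) * 0
= 0.76 * (+1)
= 0.7600

0.7600


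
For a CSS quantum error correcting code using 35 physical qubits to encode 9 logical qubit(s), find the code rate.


Code rate R = k/n
= 9/35
= 0.2571

0.2571


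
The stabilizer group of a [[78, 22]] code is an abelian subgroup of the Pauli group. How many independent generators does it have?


For an [[n,k]] stabilizer code:
Number of stabilizer generators = n - k
= 78 - 22
= 56

56


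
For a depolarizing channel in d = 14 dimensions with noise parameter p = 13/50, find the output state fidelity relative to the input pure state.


F = (1-p) + p/d
= (1 - 0.2600) + 0.2600/14
= 0.7400 + 0.0186
= 0.7586

0.7586


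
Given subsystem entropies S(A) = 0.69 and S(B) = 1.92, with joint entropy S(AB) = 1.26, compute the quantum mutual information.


I(A:B) = S(A) + S(B) - S(AB)
= 0.69 + 1.92 - 1.26
= 1.3500

1.3500


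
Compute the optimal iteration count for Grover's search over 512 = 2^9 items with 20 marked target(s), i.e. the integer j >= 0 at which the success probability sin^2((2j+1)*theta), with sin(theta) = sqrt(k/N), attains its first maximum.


After j Grover iterations the success probability is P(j) = sin^2((2j+1)*theta), where sin(theta) = sqrt(k/N).
N = 2^9 = 512, k = 20
sin(theta) = sqrt(k/N) = 0.1976423538
theta = arcsin(sqrt(k/N)) = 0.1989522465 rad
P(j) reaches its first maximum when (2j+1)*theta is as close as possible to pi/2, i.e. j = round(pi/(4*theta) - 1/2).
pi/(4*theta) - 1/2 = 3.4477
(For comparison, the common estimate pi/4 * sqrt(N/k) = 3.9738; the exact maximiser is used here.)
Optimal iterations = 3

3


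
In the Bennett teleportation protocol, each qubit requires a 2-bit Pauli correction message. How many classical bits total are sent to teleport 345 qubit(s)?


Quantum teleportation requires 2 classical bits per qubit teleported.
345 qubit(s) -> 2 * 345 = 690 classical bits

690


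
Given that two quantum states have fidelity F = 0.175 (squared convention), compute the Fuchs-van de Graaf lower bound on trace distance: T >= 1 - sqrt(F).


Fuchs-van de Graaf (squared-fidelity convention): 1 - sqrt(F) <= T <= sqrt(1 - F).
Lower bound: T >= 1 - sqrt(F)
sqrt(F) = sqrt(0.175) = 0.4183
T >= 1 - 0.4183
T >= 0.5817

0.5817


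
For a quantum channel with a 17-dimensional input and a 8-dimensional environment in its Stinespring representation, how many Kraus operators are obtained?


Tracing out the environment in an orthonormal basis {|i>_E} gives Kraus operators K_i = <i|_E U |0>_E.
Number of Kraus operators = dim(H_env) = d_env
= 8

8
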